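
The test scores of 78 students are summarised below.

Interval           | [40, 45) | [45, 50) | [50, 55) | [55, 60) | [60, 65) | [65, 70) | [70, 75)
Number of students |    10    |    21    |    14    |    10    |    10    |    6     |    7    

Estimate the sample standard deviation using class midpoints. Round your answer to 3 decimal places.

Midpoints: 42.5, 47.5, 52.5, 57.5, 62.5, 67.5, 72.5
n = 78, Σfm = 4270, mean = 54.7436
Σfm² = 240287.5
Σf(m − x̄)² = Σfm² − (Σfm)²/n = 240287.5 − 4270²/78 = 6532.3718
Sample variance = 6532.3718 / 77 = 84.8360
Standard deviation = √84.8360 = 9.2106

9.211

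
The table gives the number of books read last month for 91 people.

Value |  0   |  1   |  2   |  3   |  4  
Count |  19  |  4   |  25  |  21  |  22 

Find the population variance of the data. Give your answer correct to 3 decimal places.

Values: 0, 1, 2, 3, 4
n = 91, Σfx = 205, mean = 2.2527
Σfx² = 645
Σf(x − x̄)² = Σfx² − (Σfx)²/n = 645 − 205²/91 = 183.1868
Population variance = 183.1868 / 91 = 2.0130

2.013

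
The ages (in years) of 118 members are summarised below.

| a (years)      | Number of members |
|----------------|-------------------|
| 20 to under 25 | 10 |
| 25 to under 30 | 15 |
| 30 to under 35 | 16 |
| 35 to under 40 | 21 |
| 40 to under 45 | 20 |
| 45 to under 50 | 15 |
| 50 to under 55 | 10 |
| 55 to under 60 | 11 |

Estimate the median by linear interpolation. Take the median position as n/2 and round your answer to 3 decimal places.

Cumulative frequencies: 10, 25, 41, 62, 82, 97, 107, 118
n = 118; position = n/2 = 59.
This falls in the class 35 to under 40: L = 35, F = 41, f = 21, h = 5.
Median ≈ 35 + ((59 − 41) / 21) × 5 = 39.2857

39.286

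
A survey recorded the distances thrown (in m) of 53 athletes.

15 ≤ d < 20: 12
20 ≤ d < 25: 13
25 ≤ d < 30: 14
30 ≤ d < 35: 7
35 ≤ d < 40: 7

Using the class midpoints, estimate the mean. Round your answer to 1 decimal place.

Midpoints: 17.5, 22.5, 27.5, 32.5, 37.5
Σfm = 12×17.5 + 13×22.5 + 14×27.5 + 7×32.5 + 7×37.5 = 1377.5
n = Σf = 53
Mean = 1377.5 / 53 = 25.9906

26.0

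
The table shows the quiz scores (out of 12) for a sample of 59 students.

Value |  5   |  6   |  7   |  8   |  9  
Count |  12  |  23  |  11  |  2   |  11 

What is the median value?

6

Cumulative frequencies: 12, 35, 46, 48, 59
n = 59, so the median is the value in position (n+1)/2 = 30.
Position 30 falls at value 6.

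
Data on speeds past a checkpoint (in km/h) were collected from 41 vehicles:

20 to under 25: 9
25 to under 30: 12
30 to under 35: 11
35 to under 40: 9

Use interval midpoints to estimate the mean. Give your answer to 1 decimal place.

29.9

Midpoints: 22.5, 27.5, 32.5, 37.5
Σfm = 9×22.5 + 12×27.5 + 11×32.5 + 9×37.5 = 1227.5
n = Σf = 41
Mean = 1227.5 / 41 = 29.9390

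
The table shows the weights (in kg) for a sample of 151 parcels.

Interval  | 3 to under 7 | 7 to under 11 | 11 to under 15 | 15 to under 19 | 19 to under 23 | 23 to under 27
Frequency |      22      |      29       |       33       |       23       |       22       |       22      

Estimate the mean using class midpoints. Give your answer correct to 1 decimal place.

14.6

Midpoints: 5, 9, 13, 17, 21, 25
Σfm = 22×5 + 29×9 + 33×13 + 23×17 + 22×21 + 22×25 = 2203
n = Σf = 151
Mean = 2203 / 151 = 14.5894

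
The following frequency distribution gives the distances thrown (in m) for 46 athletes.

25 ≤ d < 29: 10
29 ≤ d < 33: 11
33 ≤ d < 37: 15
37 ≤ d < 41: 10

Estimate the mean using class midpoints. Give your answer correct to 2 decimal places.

Midpoints: 27, 31, 35, 39
Σfm = 10×27 + 11×31 + 15×35 + 10×39 = 1526
n = Σf = 46
Mean = 1526 / 46 = 33.1739

33.17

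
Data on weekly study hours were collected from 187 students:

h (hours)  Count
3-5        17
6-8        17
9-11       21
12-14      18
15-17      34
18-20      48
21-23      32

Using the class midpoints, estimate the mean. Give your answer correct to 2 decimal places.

14.93

Midpoints: 4, 7, 10, 13, 16, 19, 22
Σfm = 17×4 + 17×7 + 21×10 + 18×13 + 34×16 + 48×19 + 32×22 = 2791
n = Σf = 187
Mean = 2791 / 187 = 14.9251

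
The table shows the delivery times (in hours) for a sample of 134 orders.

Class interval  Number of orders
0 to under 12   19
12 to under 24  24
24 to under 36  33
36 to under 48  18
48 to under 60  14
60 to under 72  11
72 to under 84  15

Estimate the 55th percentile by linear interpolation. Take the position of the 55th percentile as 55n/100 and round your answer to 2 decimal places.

35.16

Cumulative frequencies: 19, 43, 76, 94, 108, 119, 134
n = 134; position = 55n/100 = 73.7.
This falls in the class 24 to under 36: L = 24, F = 43, f = 33, h = 12.
55th percentile ≈ 24 + ((73.7 − 43) / 33) × 12 = 35.1636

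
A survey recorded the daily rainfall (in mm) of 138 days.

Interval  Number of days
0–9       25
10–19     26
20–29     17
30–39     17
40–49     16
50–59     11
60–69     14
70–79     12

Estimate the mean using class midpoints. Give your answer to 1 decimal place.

Midpoints: 4.5, 14.5, 24.5, 34.5, 44.5, 54.5, 64.5, 74.5
Σfm = 25×4.5 + 26×14.5 + 17×24.5 + 17×34.5 + 16×44.5 + 11×54.5 + 14×64.5 + 12×74.5 = 4601
n = Σf = 138
Mean = 4601 / 138 = 33.3406

33.3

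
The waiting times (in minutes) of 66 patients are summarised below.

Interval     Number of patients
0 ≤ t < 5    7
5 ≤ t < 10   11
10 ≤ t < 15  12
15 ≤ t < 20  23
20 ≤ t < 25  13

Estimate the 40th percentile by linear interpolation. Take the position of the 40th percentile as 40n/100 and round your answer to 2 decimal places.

13.50

Cumulative frequencies: 7, 18, 30, 53, 66
n = 66; position = 40n/100 = 26.4.
This falls in the class 10 ≤ t < 15: L = 10, F = 18, f = 12, h = 5.
40th percentile ≈ 10 + ((26.4 − 18) / 12) × 5 = 13.5000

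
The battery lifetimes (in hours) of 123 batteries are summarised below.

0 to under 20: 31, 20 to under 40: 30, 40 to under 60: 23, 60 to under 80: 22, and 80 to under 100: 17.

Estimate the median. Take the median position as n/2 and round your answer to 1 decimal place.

40.4

Cumulative frequencies: 31, 61, 84, 106, 123
n = 123; position = n/2 = 61.5.
This falls in the class 40 to under 60: L = 40, F = 61, f = 23, h = 20.
Median ≈ 40 + ((61.5 − 61) / 23) × 20 = 40.4348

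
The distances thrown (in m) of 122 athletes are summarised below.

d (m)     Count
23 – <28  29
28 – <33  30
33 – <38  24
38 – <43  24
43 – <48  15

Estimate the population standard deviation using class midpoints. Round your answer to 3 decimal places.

Midpoints: 25.5, 30.5, 35.5, 40.5, 45.5
n = 122, Σfm = 4161, mean = 34.1066
Σfm² = 147430.5
Σf(m − x̄)² = Σfm² − (Σfm)²/n = 147430.5 − 4161²/122 = 5513.1148
Population variance = 5513.1148 / 122 = 45.1895
Standard deviation = √45.1895 = 6.7223

6.722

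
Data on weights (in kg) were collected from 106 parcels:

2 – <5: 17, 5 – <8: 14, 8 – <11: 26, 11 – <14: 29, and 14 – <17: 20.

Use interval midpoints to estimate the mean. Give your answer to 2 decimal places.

10.09

Midpoints: 3.5, 6.5, 9.5, 12.5, 15.5
Σfm = 17×3.5 + 14×6.5 + 26×9.5 + 29×12.5 + 20×15.5 = 1070
n = Σf = 106
Mean = 1070 / 106 = 10.0943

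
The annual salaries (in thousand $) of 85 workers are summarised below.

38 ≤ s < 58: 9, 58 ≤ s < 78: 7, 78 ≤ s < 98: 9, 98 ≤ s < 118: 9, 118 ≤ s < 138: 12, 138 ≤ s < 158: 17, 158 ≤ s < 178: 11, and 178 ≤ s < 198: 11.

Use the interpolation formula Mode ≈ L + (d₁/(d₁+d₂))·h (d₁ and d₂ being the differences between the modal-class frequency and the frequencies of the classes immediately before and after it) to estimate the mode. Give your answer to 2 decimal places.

Modal class: 138 ≤ s < 158 (highest frequency 17).
d₁ = 17 − 12 = 5, d₂ = 17 − 11 = 6
Mode ≈ 138 + (5/(5+6)) × 20 = 138 + 9.0909 = 147.0909

147.09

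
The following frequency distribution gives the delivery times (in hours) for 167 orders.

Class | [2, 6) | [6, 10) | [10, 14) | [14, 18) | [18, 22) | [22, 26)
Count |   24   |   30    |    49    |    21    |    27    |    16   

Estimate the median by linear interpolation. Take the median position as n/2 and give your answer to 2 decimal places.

12.41

Cumulative frequencies: 24, 54, 103, 124, 151, 167
n = 167; position = n/2 = 83.5.
This falls in the class [10, 14): L = 10, F = 54, f = 49, h = 4.
Median ≈ 10 + ((83.5 − 54) / 49) × 4 = 12.4082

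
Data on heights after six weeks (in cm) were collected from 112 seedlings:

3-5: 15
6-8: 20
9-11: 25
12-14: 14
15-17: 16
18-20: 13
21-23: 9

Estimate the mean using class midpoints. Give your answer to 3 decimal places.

11.902

Midpoints: 4, 7, 10, 13, 16, 19, 22
Σfm = 15×4 + 20×7 + 25×10 + 14×13 + 16×16 + 13×19 + 9×22 = 1333
n = Σf = 112
Mean = 1333 / 112 = 11.9018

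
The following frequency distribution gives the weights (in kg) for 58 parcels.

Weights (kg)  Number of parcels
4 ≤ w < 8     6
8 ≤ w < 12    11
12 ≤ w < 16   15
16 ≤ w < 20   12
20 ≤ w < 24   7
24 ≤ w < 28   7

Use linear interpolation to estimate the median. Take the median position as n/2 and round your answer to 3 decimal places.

15.200

Cumulative frequencies: 6, 17, 32, 44, 51, 58
n = 58; position = n/2 = 29.
This falls in the class 12 ≤ w < 16: L = 12, F = 17, f = 15, h = 4.
Median ≈ 12 + ((29 − 17) / 15) × 4 = 15.2000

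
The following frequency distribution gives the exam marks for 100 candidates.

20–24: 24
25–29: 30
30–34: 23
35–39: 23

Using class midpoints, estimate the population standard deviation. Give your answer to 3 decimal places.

Midpoints: 22, 27, 32, 37
n = 100, Σfm = 2925, mean = 29.2500
Σfm² = 88525
Σf(m − x̄)² = Σfm² − (Σfm)²/n = 88525 − 2925²/100 = 2968.7500
Population variance = 2968.7500 / 100 = 29.6875
Standard deviation = √29.6875 = 5.4486

5.449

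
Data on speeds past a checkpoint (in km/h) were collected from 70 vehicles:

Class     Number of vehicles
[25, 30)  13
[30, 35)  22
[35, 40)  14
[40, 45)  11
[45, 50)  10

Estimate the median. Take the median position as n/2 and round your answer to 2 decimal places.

Cumulative frequencies: 13, 35, 49, 60, 70
n = 70; position = n/2 = 35.
This falls in the class [30, 35): L = 30, F = 13, f = 22, h = 5.
Median ≈ 30 + ((35 − 13) / 22) × 5 = 35.0000

35.00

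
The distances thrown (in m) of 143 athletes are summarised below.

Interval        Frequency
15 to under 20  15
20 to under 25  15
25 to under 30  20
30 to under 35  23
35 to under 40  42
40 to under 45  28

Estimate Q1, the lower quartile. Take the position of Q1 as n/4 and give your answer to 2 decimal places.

26.44

Cumulative frequencies: 15, 30, 50, 73, 115, 143
n = 143; position = n/4 = 35.75.
This falls in the class 25 to under 30: L = 25, F = 30, f = 20, h = 5.
Lower quartile ≈ 25 + ((35.75 − 30) / 20) × 5 = 26.4375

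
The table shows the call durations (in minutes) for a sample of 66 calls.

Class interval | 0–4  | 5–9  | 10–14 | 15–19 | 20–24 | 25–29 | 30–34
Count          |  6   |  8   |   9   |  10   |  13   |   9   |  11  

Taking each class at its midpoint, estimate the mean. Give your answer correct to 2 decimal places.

18.59

Midpoints: 2, 7, 12, 17, 22, 27, 32
Σfm = 6×2 + 8×7 + 9×12 + 10×17 + 13×22 + 9×27 + 11×32 = 1227
n = Σf = 66
Mean = 1227 / 66 = 18.5909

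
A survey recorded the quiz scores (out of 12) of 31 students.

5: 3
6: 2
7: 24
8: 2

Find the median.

7

Cumulative frequencies: 3, 5, 29, 31
n = 31, so the median is the value in position (n+1)/2 = 16.
Position 16 falls at value 7.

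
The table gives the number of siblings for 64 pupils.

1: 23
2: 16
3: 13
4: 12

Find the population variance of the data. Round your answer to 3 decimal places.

Values: 1, 2, 3, 4
n = 64, Σfx = 142, mean = 2.2188
Σfx² = 396
Σf(x − x̄)² = Σfx² − (Σfx)²/n = 396 − 142²/64 = 80.9375
Population variance = 80.9375 / 64 = 1.2646

1.265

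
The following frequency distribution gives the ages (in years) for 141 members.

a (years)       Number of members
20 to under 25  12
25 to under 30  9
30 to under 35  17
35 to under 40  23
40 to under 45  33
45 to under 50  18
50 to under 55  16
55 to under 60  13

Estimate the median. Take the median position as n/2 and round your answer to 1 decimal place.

Cumulative frequencies: 12, 21, 38, 61, 94, 112, 128, 141
n = 141; position = n/2 = 70.5.
This falls in the class 40 to under 45: L = 40, F = 61, f = 33, h = 5.
Median ≈ 40 + ((70.5 − 61) / 33) × 5 = 41.4394

41.4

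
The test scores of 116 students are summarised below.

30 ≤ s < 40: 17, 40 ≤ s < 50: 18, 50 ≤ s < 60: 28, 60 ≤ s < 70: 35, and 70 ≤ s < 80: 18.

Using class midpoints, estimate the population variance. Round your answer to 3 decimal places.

163.696

Midpoints: 35, 45, 55, 65, 75
n = 116, Σfm = 6570, mean = 56.6379
Σfm² = 391100
Σf(m − x̄)² = Σfm² − (Σfm)²/n = 391100 − 6570²/116 = 18988.7931
Population variance = 18988.7931 / 116 = 163.6965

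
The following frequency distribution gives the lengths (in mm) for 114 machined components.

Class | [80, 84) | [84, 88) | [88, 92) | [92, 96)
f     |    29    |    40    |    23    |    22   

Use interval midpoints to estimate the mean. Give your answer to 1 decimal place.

87.3

Midpoints: 82, 86, 90, 94
Σfm = 29×82 + 40×86 + 23×90 + 22×94 = 9956
n = Σf = 114
Mean = 9956 / 114 = 87.3333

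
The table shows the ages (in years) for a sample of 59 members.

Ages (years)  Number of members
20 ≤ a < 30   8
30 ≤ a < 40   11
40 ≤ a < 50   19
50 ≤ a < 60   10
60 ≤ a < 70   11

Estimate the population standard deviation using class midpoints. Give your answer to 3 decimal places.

12.794

Midpoints: 25, 35, 45, 55, 65
n = 59, Σfm = 2705, mean = 45.8475
Σfm² = 133675
Σf(m − x̄)² = Σfm² − (Σfm)²/n = 133675 − 2705²/59 = 9657.6271
Population variance = 9657.6271 / 59 = 163.6886
Standard deviation = √163.6886 = 12.7941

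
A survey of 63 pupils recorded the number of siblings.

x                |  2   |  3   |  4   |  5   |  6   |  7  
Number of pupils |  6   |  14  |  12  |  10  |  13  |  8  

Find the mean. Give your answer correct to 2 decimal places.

Values: 2, 3, 4, 5, 6, 7
Σfx = 6×2 + 14×3 + 12×4 + 10×5 + 13×6 + 8×7 = 286
n = Σf = 63
Mean = 286 / 63 = 4.5397

4.54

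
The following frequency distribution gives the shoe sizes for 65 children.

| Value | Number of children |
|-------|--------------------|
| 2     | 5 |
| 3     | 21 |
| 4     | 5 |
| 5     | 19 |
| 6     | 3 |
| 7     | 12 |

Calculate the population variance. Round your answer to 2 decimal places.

Values: 2, 3, 4, 5, 6, 7
n = 65, Σfx = 290, mean = 4.4615
Σfx² = 1460
Σf(x − x̄)² = Σfx² − (Σfx)²/n = 1460 − 290²/65 = 166.1538
Population variance = 166.1538 / 65 = 2.5562

2.56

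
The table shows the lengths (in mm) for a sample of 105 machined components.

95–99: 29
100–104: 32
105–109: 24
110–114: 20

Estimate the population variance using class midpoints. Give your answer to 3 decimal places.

Midpoints: 97, 102, 107, 112
n = 105, Σfm = 10885, mean = 103.6667
Σfm² = 1131445
Σf(m − x̄)² = Σfm² − (Σfm)²/n = 1131445 − 10885²/105 = 3033.3333
Population variance = 3033.3333 / 105 = 28.8889

28.889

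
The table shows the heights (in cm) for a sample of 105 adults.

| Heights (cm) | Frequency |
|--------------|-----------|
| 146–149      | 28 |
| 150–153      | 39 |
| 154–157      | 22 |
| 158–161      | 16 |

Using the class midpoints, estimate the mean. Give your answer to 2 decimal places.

Midpoints: 147.5, 151.5, 155.5, 159.5
Σfm = 28×147.5 + 39×151.5 + 22×155.5 + 16×159.5 = 16011.5
n = Σf = 105
Mean = 16011.5 / 105 = 152.4905

152.49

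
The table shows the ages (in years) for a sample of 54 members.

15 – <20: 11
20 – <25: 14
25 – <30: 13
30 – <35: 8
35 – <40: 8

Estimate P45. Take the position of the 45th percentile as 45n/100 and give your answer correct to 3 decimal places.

24.750

Cumulative frequencies: 11, 25, 38, 46, 54
n = 54; position = 45n/100 = 24.3.
This falls in the class 20 – <25: L = 20, F = 11, f = 14, h = 5.
45th percentile ≈ 20 + ((24.3 − 11) / 14) × 5 = 24.7500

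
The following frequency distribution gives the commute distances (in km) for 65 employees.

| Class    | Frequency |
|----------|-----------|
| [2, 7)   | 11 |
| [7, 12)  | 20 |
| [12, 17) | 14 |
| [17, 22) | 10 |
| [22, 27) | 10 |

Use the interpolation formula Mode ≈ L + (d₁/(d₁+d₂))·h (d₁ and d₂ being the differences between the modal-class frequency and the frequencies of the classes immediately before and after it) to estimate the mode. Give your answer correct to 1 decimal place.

10.0

Modal class: [7, 12) (highest frequency 20).
d₁ = 20 − 11 = 9, d₂ = 20 − 14 = 6
Mode ≈ 7 + (9/(9+6)) × 5 = 7 + 3.0000 = 10.0000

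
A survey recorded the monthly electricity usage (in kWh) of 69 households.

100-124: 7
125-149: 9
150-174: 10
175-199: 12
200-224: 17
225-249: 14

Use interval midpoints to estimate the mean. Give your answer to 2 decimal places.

185.55

Midpoints: 112, 137, 162, 187, 212, 237
Σfm = 7×112 + 9×137 + 10×162 + 12×187 + 17×212 + 14×237 = 12803
n = Σf = 69
Mean = 12803 / 69 = 185.5507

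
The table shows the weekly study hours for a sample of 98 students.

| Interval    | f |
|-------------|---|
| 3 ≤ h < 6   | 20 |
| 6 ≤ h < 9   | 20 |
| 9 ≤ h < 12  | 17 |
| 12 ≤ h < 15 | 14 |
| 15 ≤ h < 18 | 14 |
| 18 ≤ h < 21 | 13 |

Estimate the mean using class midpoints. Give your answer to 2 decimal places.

11.14

Midpoints: 4.5, 7.5, 10.5, 13.5, 16.5, 19.5
Σfm = 20×4.5 + 20×7.5 + 17×10.5 + 14×13.5 + 14×16.5 + 13×19.5 = 1092
n = Σf = 98
Mean = 1092 / 98 = 11.1429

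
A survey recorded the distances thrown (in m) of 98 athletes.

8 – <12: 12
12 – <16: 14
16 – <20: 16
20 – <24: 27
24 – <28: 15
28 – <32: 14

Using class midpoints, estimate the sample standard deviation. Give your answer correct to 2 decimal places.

6.25

Midpoints: 10, 14, 18, 22, 26, 30
n = 98, Σfm = 2008, mean = 20.4898
Σfm² = 44936
Σf(m − x̄)² = Σfm² − (Σfm)²/n = 44936 − 2008²/98 = 3792.4898
Sample variance = 3792.4898 / 97 = 39.0978
Standard deviation = √39.0978 = 6.2528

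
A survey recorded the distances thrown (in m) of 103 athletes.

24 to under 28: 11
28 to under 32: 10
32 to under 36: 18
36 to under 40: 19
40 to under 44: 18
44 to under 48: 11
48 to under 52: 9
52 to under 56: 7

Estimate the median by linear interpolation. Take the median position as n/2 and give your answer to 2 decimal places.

Cumulative frequencies: 11, 21, 39, 58, 76, 87, 96, 103
n = 103; position = n/2 = 51.5.
This falls in the class 36 to under 40: L = 36, F = 39, f = 19, h = 4.
Median ≈ 36 + ((51.5 − 39) / 19) × 4 = 38.6316

38.63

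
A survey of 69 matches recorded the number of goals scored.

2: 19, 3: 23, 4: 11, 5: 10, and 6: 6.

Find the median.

3

Cumulative frequencies: 19, 42, 53, 63, 69
n = 69, so the median is the value in position (n+1)/2 = 35.
Position 35 falls at value 3.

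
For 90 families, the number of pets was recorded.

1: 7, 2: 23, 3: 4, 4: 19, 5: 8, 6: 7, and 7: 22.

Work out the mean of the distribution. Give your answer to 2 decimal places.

4.19

Values: 1, 2, 3, 4, 5, 6, 7
Σfx = 7×1 + 23×2 + 4×3 + 19×4 + 8×5 + 7×6 + 22×7 = 377
n = Σf = 90
Mean = 377 / 90 = 4.1889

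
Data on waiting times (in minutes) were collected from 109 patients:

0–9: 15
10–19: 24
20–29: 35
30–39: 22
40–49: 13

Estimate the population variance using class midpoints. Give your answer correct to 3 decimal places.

Midpoints: 4.5, 14.5, 24.5, 34.5, 44.5
n = 109, Σfm = 2610.5, mean = 23.9495
Σfm² = 78287.25
Σf(m − x̄)² = Σfm² − (Σfm)²/n = 78287.25 − 2610.5²/109 = 15766.9725
Population variance = 15766.9725 / 109 = 144.6511

144.651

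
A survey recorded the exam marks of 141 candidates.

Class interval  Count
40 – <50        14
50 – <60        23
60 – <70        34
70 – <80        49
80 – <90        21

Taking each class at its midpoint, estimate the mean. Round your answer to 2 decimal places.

Midpoints: 45, 55, 65, 75, 85
Σfm = 14×45 + 23×55 + 34×65 + 49×75 + 21×85 = 9565
n = Σf = 141
Mean = 9565 / 141 = 67.8369

67.84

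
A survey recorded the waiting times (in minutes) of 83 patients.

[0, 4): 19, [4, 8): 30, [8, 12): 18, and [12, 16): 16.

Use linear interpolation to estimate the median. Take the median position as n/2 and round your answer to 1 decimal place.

7.0

Cumulative frequencies: 19, 49, 67, 83
n = 83; position = n/2 = 41.5.
This falls in the class [4, 8): L = 4, F = 19, f = 30, h = 4.
Median ≈ 4 + ((41.5 − 19) / 30) × 4 = 7.0000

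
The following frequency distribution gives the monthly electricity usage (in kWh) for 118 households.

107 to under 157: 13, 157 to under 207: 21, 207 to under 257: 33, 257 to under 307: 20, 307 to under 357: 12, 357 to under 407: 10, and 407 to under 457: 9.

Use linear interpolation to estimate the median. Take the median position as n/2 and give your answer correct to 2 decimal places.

Cumulative frequencies: 13, 34, 67, 87, 99, 109, 118
n = 118; position = n/2 = 59.
This falls in the class 207 to under 257: L = 207, F = 34, f = 33, h = 50.
Median ≈ 207 + ((59 − 34) / 33) × 50 = 244.8788

244.88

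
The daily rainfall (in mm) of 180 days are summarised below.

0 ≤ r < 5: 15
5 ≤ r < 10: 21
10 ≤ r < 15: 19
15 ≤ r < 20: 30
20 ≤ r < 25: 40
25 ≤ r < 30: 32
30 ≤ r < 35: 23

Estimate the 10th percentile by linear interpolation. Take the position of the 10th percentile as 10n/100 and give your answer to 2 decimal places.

Cumulative frequencies: 15, 36, 55, 85, 125, 157, 180
n = 180; position = 10n/100 = 18.
This falls in the class 5 ≤ r < 10: L = 5, F = 15, f = 21, h = 5.
10th percentile ≈ 5 + ((18 − 15) / 21) × 5 = 5.7143

5.71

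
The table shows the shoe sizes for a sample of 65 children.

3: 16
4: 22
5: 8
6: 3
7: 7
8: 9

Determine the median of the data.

Cumulative frequencies: 16, 38, 46, 49, 56, 65
n = 65, so the median is the value in position (n+1)/2 = 33.
Position 33 falls at value 4.

4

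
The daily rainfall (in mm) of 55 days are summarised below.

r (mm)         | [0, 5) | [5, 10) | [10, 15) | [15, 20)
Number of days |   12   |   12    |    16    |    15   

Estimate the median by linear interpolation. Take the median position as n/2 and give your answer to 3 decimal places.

Cumulative frequencies: 12, 24, 40, 55
n = 55; position = n/2 = 27.5.
This falls in the class [10, 15): L = 10, F = 24, f = 16, h = 5.
Median ≈ 10 + ((27.5 − 24) / 16) × 5 = 11.0938

11.094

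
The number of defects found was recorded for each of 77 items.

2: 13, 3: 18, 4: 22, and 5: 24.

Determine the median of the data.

Cumulative frequencies: 13, 31, 53, 77
n = 77, so the median is the value in position (n+1)/2 = 39.
Position 39 falls at value 4.

4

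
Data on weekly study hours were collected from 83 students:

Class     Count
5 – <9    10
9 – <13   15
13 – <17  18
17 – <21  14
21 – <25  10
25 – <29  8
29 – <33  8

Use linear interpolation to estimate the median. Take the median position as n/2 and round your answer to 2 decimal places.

Cumulative frequencies: 10, 25, 43, 57, 67, 75, 83
n = 83; position = n/2 = 41.5.
This falls in the class 13 – <17: L = 13, F = 25, f = 18, h = 4.
Median ≈ 13 + ((41.5 − 25) / 18) × 4 = 16.6667

16.67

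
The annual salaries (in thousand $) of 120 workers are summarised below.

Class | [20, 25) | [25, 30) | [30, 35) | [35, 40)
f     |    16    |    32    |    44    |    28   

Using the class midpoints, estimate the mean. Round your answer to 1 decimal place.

Midpoints: 22.5, 27.5, 32.5, 37.5
Σfm = 16×22.5 + 32×27.5 + 44×32.5 + 28×37.5 = 3720
n = Σf = 120
Mean = 3720 / 120 = 31.0000

31.0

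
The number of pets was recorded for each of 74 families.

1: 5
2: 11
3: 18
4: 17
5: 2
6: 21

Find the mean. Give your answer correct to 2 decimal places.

3.85

Values: 1, 2, 3, 4, 5, 6
Σfx = 5×1 + 11×2 + 18×3 + 17×4 + 2×5 + 21×6 = 285
n = Σf = 74
Mean = 285 / 74 = 3.8514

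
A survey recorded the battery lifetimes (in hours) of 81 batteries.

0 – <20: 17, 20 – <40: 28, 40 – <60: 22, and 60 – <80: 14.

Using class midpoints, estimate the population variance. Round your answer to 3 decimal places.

402.743

Midpoints: 10, 30, 50, 70
n = 81, Σfm = 3090, mean = 38.1481
Σfm² = 150500
Σf(m − x̄)² = Σfm² − (Σfm)²/n = 150500 − 3090²/81 = 32622.2222
Population variance = 32622.2222 / 81 = 402.7435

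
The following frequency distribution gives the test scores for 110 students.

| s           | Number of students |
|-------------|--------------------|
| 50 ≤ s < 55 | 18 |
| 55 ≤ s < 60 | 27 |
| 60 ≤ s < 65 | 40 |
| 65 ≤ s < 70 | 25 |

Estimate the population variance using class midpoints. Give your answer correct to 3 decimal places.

Midpoints: 52.5, 57.5, 62.5, 67.5
n = 110, Σfm = 6685, mean = 60.7727
Σfm² = 409037.5
Σf(m − x̄)² = Σfm² − (Σfm)²/n = 409037.5 − 6685²/110 = 2771.8182
Population variance = 2771.8182 / 110 = 25.1983

25.198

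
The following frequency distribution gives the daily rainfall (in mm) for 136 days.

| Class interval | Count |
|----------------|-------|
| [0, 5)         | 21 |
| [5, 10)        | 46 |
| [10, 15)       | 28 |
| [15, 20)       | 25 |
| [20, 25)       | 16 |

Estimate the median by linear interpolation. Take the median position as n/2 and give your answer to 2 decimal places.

Cumulative frequencies: 21, 67, 95, 120, 136
n = 136; position = n/2 = 68.
This falls in the class [10, 15): L = 10, F = 67, f = 28, h = 5.
Median ≈ 10 + ((68 − 67) / 28) × 5 = 10.1786

10.18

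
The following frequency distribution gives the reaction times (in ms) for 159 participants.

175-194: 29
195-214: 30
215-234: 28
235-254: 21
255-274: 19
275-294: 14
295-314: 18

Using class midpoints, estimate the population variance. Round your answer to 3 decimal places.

Midpoints: 184.5, 204.5, 224.5, 244.5, 264.5, 284.5, 304.5
n = 159, Σfm = 37395.5, mean = 235.1918
Σfm² = 9039739.75
Σf(m − x̄)² = Σfm² − (Σfm)²/n = 9039739.75 − 37395.5²/159 = 244623.8994
Population variance = 244623.8994 / 159 = 1538.5151

1538.515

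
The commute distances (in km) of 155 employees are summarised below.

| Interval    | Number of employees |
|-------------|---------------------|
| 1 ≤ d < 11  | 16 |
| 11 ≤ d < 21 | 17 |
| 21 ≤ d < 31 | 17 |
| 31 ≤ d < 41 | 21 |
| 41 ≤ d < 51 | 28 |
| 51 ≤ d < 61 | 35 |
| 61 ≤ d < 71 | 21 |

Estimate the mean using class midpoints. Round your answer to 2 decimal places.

40.00

Midpoints: 6, 16, 26, 36, 46, 56, 66
Σfm = 16×6 + 17×16 + 17×26 + 21×36 + 28×46 + 35×56 + 21×66 = 6200
n = Σf = 155
Mean = 6200 / 155 = 40.0000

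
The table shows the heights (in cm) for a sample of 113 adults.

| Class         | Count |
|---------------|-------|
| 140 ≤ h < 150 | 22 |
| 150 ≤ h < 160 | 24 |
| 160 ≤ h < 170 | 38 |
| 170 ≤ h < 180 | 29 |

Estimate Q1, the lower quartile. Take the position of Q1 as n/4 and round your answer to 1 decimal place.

152.6

Cumulative frequencies: 22, 46, 84, 113
n = 113; position = n/4 = 28.25.
This falls in the class 150 ≤ h < 160: L = 150, F = 22, f = 24, h = 10.
Lower quartile ≈ 150 + ((28.25 − 22) / 24) × 10 = 152.6042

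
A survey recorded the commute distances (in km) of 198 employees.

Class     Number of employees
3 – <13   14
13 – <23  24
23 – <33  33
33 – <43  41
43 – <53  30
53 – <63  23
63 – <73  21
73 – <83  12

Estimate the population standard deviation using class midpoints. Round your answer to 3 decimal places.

19.297

Midpoints: 8, 18, 28, 38, 48, 58, 68, 78
n = 198, Σfm = 8164, mean = 41.2323
Σfm² = 410352
Σf(m − x̄)² = Σfm² − (Σfm)²/n = 410352 − 8164²/198 = 73731.3131
Population variance = 73731.3131 / 198 = 372.3804
Standard deviation = √372.3804 = 19.2972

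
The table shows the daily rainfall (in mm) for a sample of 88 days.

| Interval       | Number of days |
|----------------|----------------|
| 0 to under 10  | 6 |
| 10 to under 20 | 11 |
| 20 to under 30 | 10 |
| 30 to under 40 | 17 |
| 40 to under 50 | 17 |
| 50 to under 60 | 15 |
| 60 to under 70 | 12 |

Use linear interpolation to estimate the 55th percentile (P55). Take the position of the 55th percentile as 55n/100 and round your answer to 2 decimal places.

Cumulative frequencies: 6, 17, 27, 44, 61, 76, 88
n = 88; position = 55n/100 = 48.4.
This falls in the class 40 to under 50: L = 40, F = 44, f = 17, h = 10.
55th percentile ≈ 40 + ((48.4 − 44) / 17) × 10 = 42.5882

42.59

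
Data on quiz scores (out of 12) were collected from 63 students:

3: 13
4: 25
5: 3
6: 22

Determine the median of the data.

4

Cumulative frequencies: 13, 38, 41, 63
n = 63, so the median is the value in position (n+1)/2 = 32.
Position 32 falls at value 4.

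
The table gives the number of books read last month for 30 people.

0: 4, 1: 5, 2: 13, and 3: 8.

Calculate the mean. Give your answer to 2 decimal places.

1.83

Values: 0, 1, 2, 3
Σfx = 4×0 + 5×1 + 13×2 + 8×3 = 55
n = Σf = 30
Mean = 55 / 30 = 1.8333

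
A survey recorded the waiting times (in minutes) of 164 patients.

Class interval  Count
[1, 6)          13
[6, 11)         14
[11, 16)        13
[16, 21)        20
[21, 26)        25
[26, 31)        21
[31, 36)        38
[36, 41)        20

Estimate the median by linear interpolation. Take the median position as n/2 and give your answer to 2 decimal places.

Cumulative frequencies: 13, 27, 40, 60, 85, 106, 144, 164
n = 164; position = n/2 = 82.
This falls in the class [21, 26): L = 21, F = 60, f = 25, h = 5.
Median ≈ 21 + ((82 − 60) / 25) × 5 = 25.4000

25.40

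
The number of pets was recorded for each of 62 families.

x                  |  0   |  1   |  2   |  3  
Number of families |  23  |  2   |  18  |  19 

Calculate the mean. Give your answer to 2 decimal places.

Values: 0, 1, 2, 3
Σfx = 23×0 + 2×1 + 18×2 + 19×3 = 95
n = Σf = 62
Mean = 95 / 62 = 1.5323

1.53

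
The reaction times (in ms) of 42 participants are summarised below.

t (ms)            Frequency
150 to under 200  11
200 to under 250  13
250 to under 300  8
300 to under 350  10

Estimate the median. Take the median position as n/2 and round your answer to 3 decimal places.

Cumulative frequencies: 11, 24, 32, 42
n = 42; position = n/2 = 21.
This falls in the class 200 to under 250: L = 200, F = 11, f = 13, h = 50.
Median ≈ 200 + ((21 − 11) / 13) × 50 = 238.4615

238.462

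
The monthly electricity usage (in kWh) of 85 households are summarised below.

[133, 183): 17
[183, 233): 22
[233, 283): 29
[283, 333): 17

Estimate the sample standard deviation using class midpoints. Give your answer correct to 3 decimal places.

Midpoints: 158, 208, 258, 308
n = 85, Σfm = 19980, mean = 235.0588
Σfm² = 4919240
Σf(m − x̄)² = Σfm² − (Σfm)²/n = 4919240 − 19980²/85 = 222764.7059
Sample variance = 222764.7059 / 84 = 2651.9608
Standard deviation = √2651.9608 = 51.4972

51.497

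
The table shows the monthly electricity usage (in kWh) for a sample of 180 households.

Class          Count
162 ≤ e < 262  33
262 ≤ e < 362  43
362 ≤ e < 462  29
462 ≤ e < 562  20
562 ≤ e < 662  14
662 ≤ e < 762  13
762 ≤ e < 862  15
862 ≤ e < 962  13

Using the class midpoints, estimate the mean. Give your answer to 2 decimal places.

469.22

Midpoints: 212, 312, 412, 512, 612, 712, 812, 912
Σfm = 33×212 + 43×312 + 29×412 + 20×512 + 14×612 + 13×712 + 15×812 + 13×912 = 84460
n = Σf = 180
Mean = 84460 / 180 = 469.2222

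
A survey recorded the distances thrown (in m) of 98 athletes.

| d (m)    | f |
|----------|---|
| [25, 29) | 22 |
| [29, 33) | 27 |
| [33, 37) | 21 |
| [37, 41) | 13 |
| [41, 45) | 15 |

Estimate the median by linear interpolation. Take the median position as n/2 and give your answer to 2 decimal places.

33.00

Cumulative frequencies: 22, 49, 70, 83, 98
n = 98; position = n/2 = 49.
This falls in the class [29, 33): L = 29, F = 22, f = 27, h = 4.
Median ≈ 29 + ((49 − 22) / 27) × 4 = 33.0000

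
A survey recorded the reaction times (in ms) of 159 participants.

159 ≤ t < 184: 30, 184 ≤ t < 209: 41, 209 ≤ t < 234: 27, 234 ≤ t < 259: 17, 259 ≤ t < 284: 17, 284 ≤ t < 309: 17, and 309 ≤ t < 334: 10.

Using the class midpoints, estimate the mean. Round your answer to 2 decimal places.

Midpoints: 171.5, 196.5, 221.5, 246.5, 271.5, 296.5, 321.5
Σfm = 30×171.5 + 41×196.5 + 27×221.5 + 17×246.5 + 17×271.5 + 17×296.5 + 10×321.5 = 36243.5
n = Σf = 159
Mean = 36243.5 / 159 = 227.9465

227.95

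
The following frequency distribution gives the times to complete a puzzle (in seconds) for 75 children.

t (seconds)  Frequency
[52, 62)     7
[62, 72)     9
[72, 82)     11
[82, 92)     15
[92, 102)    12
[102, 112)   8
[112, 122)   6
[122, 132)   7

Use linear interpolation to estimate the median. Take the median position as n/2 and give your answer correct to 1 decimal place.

89.0

Cumulative frequencies: 7, 16, 27, 42, 54, 62, 68, 75
n = 75; position = n/2 = 37.5.
This falls in the class [82, 92): L = 82, F = 27, f = 15, h = 10.
Median ≈ 82 + ((37.5 − 27) / 15) × 10 = 89.0000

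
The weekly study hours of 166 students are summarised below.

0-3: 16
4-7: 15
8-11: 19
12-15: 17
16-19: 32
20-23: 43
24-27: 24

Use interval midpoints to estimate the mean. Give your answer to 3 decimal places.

15.741

Midpoints: 1.5, 5.5, 9.5, 13.5, 17.5, 21.5, 25.5
Σfm = 16×1.5 + 15×5.5 + 19×9.5 + 17×13.5 + 32×17.5 + 43×21.5 + 24×25.5 = 2613
n = Σf = 166
Mean = 2613 / 166 = 15.7410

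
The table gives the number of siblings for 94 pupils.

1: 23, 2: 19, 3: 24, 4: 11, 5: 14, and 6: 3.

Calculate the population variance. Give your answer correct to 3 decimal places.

2.148

Values: 1, 2, 3, 4, 5, 6
n = 94, Σfx = 265, mean = 2.8191
Σfx² = 949
Σf(x − x̄)² = Σfx² − (Σfx)²/n = 949 − 265²/94 = 201.9255
Population variance = 201.9255 / 94 = 2.1481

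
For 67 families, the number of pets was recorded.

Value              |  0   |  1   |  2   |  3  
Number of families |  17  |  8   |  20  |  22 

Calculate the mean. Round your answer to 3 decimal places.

1.701

Values: 0, 1, 2, 3
Σfx = 17×0 + 8×1 + 20×2 + 22×3 = 114
n = Σf = 67
Mean = 114 / 67 = 1.7015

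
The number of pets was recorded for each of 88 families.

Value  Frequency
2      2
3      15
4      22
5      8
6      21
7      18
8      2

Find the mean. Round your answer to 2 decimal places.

Values: 2, 3, 4, 5, 6, 7, 8
Σfx = 2×2 + 15×3 + 22×4 + 8×5 + 21×6 + 18×7 + 2×8 = 445
n = Σf = 88
Mean = 445 / 88 = 5.0568

5.06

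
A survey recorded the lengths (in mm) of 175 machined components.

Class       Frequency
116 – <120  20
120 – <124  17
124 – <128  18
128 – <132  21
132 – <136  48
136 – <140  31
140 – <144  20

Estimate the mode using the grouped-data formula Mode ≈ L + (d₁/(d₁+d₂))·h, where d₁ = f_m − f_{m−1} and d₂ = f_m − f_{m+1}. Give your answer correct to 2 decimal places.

Modal class: 132 – <136 (highest frequency 48).
d₁ = 48 − 21 = 27, d₂ = 48 − 31 = 17
Mode ≈ 132 + (27/(27+17)) × 4 = 132 + 2.4545 = 134.4545

134.45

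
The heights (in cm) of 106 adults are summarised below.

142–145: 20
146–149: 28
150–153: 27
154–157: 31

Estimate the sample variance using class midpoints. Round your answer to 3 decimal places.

Midpoints: 143.5, 147.5, 151.5, 155.5
n = 106, Σfm = 15911, mean = 150.1038
Σfm² = 2390318.5
Σf(m − x̄)² = Σfm² − (Σfm)²/n = 2390318.5 − 15911²/106 = 2017.3585
Sample variance = 2017.3585 / 105 = 19.2129

19.213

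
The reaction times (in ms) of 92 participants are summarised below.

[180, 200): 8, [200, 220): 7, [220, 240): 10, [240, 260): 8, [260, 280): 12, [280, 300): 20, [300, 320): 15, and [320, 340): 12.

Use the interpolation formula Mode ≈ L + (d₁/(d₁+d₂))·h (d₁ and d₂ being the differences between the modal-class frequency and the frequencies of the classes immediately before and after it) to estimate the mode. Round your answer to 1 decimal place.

Modal class: [280, 300) (highest frequency 20).
d₁ = 20 − 12 = 8, d₂ = 20 − 15 = 5
Mode ≈ 280 + (8/(8+5)) × 20 = 280 + 12.3077 = 292.3077

292.3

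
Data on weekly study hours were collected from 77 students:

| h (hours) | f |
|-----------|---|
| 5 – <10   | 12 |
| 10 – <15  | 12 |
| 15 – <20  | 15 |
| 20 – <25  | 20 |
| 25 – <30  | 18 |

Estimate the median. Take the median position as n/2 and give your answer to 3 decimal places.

19.833

Cumulative frequencies: 12, 24, 39, 59, 77
n = 77; position = n/2 = 38.5.
This falls in the class 15 – <20: L = 15, F = 24, f = 15, h = 5.
Median ≈ 15 + ((38.5 − 24) / 15) × 5 = 19.8333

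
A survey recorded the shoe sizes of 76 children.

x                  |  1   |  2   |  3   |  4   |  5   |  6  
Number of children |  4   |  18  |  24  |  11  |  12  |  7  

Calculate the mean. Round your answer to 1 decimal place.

3.4

Values: 1, 2, 3, 4, 5, 6
Σfx = 4×1 + 18×2 + 24×3 + 11×4 + 12×5 + 7×6 = 258
n = Σf = 76
Mean = 258 / 76 = 3.3947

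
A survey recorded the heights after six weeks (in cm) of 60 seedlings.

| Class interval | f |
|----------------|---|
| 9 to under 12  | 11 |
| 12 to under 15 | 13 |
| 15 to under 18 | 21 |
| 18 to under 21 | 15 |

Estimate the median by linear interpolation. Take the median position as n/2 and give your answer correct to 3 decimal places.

15.857

Cumulative frequencies: 11, 24, 45, 60
n = 60; position = n/2 = 30.
This falls in the class 15 to under 18: L = 15, F = 24, f = 21, h = 3.
Median ≈ 15 + ((30 − 24) / 21) × 3 = 15.8571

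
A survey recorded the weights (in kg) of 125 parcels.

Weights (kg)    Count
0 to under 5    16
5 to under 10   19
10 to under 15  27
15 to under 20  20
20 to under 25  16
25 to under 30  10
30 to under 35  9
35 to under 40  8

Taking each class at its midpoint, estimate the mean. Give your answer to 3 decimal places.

16.780

Midpoints: 2.5, 7.5, 12.5, 17.5, 22.5, 27.5, 32.5, 37.5
Σfm = 16×2.5 + 19×7.5 + 27×12.5 + 20×17.5 + 16×22.5 + 10×27.5 + 9×32.5 + 8×37.5 = 2097.5
n = Σf = 125
Mean = 2097.5 / 125 = 16.7800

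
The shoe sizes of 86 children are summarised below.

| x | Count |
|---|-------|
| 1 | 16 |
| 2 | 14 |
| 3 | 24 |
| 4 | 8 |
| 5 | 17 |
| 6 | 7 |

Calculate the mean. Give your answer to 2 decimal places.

3.20

Values: 1, 2, 3, 4, 5, 6
Σfx = 16×1 + 14×2 + 24×3 + 8×4 + 17×5 + 7×6 = 275
n = Σf = 86
Mean = 275 / 86 = 3.1977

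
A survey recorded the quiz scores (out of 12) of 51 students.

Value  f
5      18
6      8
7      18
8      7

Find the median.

Cumulative frequencies: 18, 26, 44, 51
n = 51, so the median is the value in position (n+1)/2 = 26.
Position 26 falls at value 6.

6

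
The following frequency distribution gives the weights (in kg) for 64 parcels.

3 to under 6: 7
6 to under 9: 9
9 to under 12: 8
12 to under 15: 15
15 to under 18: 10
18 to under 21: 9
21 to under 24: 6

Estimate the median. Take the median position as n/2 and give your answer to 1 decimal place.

13.6

Cumulative frequencies: 7, 16, 24, 39, 49, 58, 64
n = 64; position = n/2 = 32.
This falls in the class 12 to under 15: L = 12, F = 24, f = 15, h = 3.
Median ≈ 12 + ((32 − 24) / 15) × 3 = 13.6000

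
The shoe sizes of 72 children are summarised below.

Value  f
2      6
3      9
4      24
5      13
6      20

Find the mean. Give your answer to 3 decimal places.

4.444

Values: 2, 3, 4, 5, 6
Σfx = 6×2 + 9×3 + 24×4 + 13×5 + 20×6 = 320
n = Σf = 72
Mean = 320 / 72 = 4.4444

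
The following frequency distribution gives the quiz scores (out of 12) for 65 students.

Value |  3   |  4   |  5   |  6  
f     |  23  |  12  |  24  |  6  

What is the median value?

4

Cumulative frequencies: 23, 35, 59, 65
n = 65, so the median is the value in position (n+1)/2 = 33.
Position 33 falls at value 4.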